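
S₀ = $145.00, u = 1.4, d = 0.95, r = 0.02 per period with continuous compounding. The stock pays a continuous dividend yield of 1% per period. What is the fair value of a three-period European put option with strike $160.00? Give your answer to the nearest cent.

Per-period risk-free factor R = e^0.02 = 1.0202; dividend-adjusted growth = e^(0.02−0.01) = 1.0101.
Risk-neutral probability p = (1.0101 − 0.95)/(1.4 − 0.95) = 0.0601/0.4500 = 0.1334
Terminal stock prices: S_uuu = 397.9, S_uud = 270, S_udd = 183.2, S_ddd = 124.3
Terminal payoffs (K − S): max(-237.9, 0) = 0, max(-110, 0) = 0, max(-23.21, 0) = 0, max(35.68, 0) = 35.68
Node uu (S = 284.2): V_uu = e^(−0.02)·[0.1334·0.0000 + 0.8666·0.0000] = 0.0000
Node ud (S = 192.8): V_ud = e^(−0.02)·[0.1334·0.0000 + 0.8666·0.0000] = 0.0000
Node dd (S = 130.9): V_dd = e^(−0.02)·[0.1334·0.0000 + 0.8666·35.6806] = 30.3070
Node u (S = 203): V_u = e^(−0.02)·[0.1334·0.0000 + 0.8666·0.0000] = 0.0000
Node d (S = 137.8): V_d = e^(−0.02)·[0.1334·0.0000 + 0.8666·30.3070] = 25.7426
Node 0 (S = 145): V_0 = e^(−0.02)·[0.1334·0.0000 + 0.8666·25.7426] = 21.8657

$21.87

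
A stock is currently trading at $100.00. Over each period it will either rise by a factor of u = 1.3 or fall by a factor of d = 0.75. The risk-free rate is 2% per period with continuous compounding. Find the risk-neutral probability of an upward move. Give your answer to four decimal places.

p = 0.4913

Risk-neutral probability p = (e^0.02 − 0.75)/(1.3 − 0.75) = 0.2702/0.5500 = 0.4913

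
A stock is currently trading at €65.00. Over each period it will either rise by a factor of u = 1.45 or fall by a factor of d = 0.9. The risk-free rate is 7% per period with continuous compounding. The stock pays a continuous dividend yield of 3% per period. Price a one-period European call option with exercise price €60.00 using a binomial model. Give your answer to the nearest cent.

Per-period risk-free factor R = e^0.07 = 1.0725; dividend-adjusted growth = e^(0.07−0.03) = 1.0408.
Risk-neutral probability p = (1.0408 − 0.9)/(1.45 − 0.9) = 0.1408/0.5500 = 0.2560
Terminal stock prices: S_u = 94.25, S_d = 58.5
Terminal payoffs (S − K): max(34.25, 0) = 34.25, max(-1.5, 0) = 0
Node 0 (S = 65): V_0 = e^(−0.07)·[0.2560·34.2500 + 0.7440·0.0000] = 8.1759

€8.18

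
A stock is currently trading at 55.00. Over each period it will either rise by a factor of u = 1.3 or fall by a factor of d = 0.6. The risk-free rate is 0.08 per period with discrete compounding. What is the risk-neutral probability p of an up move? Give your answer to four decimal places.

Risk-neutral probability p = (1 + 0.08 − 0.6)/(1.3 − 0.6) = 0.4800/0.7000 = 0.6857

p = 0.6857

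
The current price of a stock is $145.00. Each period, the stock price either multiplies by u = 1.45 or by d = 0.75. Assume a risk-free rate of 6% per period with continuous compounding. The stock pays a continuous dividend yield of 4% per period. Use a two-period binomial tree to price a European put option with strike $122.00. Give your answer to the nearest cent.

$13.52

Per-period risk-free factor R = e^0.06 = 1.0618; dividend-adjusted growth = e^(0.06−0.04) = 1.0202.
Risk-neutral probability p = (1.0202 − 0.75)/(1.45 − 0.75) = 0.2702/0.7000 = 0.3860
Terminal stock prices: S_uu = 304.9, S_ud = 157.7, S_dd = 81.56
Terminal payoffs (K − S): max(-182.9, 0) = 0, max(-35.69, 0) = 0, max(40.44, 0) = 40.44
Node u (S = 210.2): V_u = e^(−0.06)·[0.3860·0.0000 + 0.6140·0.0000] = 0.0000
Node d (S = 108.8): V_d = e^(−0.06)·[0.3860·0.0000 + 0.6140·40.4375] = 23.3826
Node 0 (S = 145): V_0 = e^(−0.06)·[0.3860·0.0000 + 0.6140·23.3826] = 13.5208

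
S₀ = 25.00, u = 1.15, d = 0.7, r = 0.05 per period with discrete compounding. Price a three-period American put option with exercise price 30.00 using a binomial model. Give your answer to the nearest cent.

5.00

Risk-neutral probability p = (1 + 0.05 − 0.7)/(1.15 − 0.7) = 0.3500/0.4500 = 0.7778
Terminal stock prices: S_uuu = 38.02, S_uud = 23.14, S_udd = 14.09, S_ddd = 8.575
Terminal payoffs (K − S): max(-8.022, 0) = 0, max(6.856, 0) = 6.856, max(15.91, 0) = 15.91, max(21.43, 0) = 21.43
Node uu (S = 33.06): continuation = 1/1.05·[0.7778·0.0000 + 0.2222·6.8563] = 1.4511; exercise value = 0.0000 ≤ continuation, so V_uu = 1.4511
Node ud (S = 20.12): continuation = 1/1.05·[0.7778·6.8563 + 0.2222·15.9125] = 8.4464; exercise value = 9.8750 > continuation, so V_ud = 9.8750 (exercise)
Node dd (S = 12.25): continuation = 1/1.05·[0.7778·15.9125 + 0.2222·21.4250] = 16.3214; exercise value = 17.7500 > continuation, so V_dd = 17.7500 (exercise)
Node u (S = 28.75): continuation = 1/1.05·[0.7778·1.4511 + 0.2222·9.8750] = 3.1648; exercise value = 1.2500 ≤ continuation, so V_u = 3.1648
Node d (S = 17.5): continuation = 1/1.05·[0.7778·9.8750 + 0.2222·17.7500] = 11.0714; exercise value = 12.5000 > continuation, so V_d = 12.5000 (exercise)
Node 0 (S = 25): continuation = 1/1.05·[0.7778·3.1648 + 0.2222·12.5000] = 4.9898; exercise value = 5.0000 > continuation, so V_0 = 5.0000 (exercise)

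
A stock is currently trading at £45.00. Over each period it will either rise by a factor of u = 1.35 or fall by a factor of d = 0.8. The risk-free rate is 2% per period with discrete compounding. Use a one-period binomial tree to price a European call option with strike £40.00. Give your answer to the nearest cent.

Risk-neutral probability p = (1 + 0.02 − 0.8)/(1.35 − 0.8) = 0.2200/0.5500 = 0.4000
Terminal stock prices: S_u = 60.75, S_d = 36
Terminal payoffs (S − K): max(20.75, 0) = 20.75, max(-4, 0) = 0
Node 0 (S = 45): V_0 = 1/1.02·[0.4000·20.7500 + 0.6000·0.0000] = 8.1373

£8.14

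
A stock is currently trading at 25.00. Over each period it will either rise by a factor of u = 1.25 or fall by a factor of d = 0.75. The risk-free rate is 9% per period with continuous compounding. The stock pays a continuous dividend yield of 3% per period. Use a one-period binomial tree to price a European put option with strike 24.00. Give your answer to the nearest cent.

1.81

Per-period risk-free factor R = e^0.09 = 1.0942; dividend-adjusted growth = e^(0.09−0.03) = 1.0618.
Risk-neutral probability p = (1.0618 − 0.75)/(1.25 − 0.75) = 0.3118/0.5000 = 0.6237
Terminal stock prices: S_u = 31.25, S_d = 18.75
Terminal payoffs (K − S): max(-7.25, 0) = 0, max(5.25, 0) = 5.25
Node 0 (S = 25): V_0 = e^(−0.09)·[0.6237·0.0000 + 0.3763·5.2500] = 1.8057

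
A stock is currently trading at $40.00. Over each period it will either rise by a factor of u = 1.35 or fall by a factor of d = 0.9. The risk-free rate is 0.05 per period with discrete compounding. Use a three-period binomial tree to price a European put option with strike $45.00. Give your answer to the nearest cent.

Risk-neutral probability p = (1 + 0.05 − 0.9)/(1.35 − 0.9) = 0.1500/0.4500 = 0.3333
Terminal stock prices: S_uuu = 98.42, S_uud = 65.61, S_udd = 43.74, S_ddd = 29.16
Terminal payoffs (K − S): max(-53.42, 0) = 0, max(-20.61, 0) = 0, max(1.26, 0) = 1.26, max(15.84, 0) = 15.84
Node uu (S = 72.9): V_uu = 1/1.05·[0.3333·0.0000 + 0.6667·0.0000] = 0.0000
Node ud (S = 48.6): V_ud = 1/1.05·[0.3333·0.0000 + 0.6667·1.2600] = 0.8000
Node dd (S = 32.4): V_dd = 1/1.05·[0.3333·1.2600 + 0.6667·15.8400] = 10.4571
Node u (S = 54): V_u = 1/1.05·[0.3333·0.0000 + 0.6667·0.8000] = 0.5079
Node d (S = 36): V_d = 1/1.05·[0.3333·0.8000 + 0.6667·10.4571] = 6.8934
Node 0 (S = 40): V_0 = 1/1.05·[0.3333·0.5079 + 0.6667·6.8934] = 4.5380

$4.54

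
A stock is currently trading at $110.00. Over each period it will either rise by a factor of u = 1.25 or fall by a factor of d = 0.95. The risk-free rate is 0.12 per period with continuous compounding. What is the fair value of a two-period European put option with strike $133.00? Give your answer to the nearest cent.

Risk-neutral probability p = (e^0.12 − 0.95)/(1.25 − 0.95) = 0.1775/0.3000 = 0.5917
Terminal stock prices: S_uu = 171.9, S_ud = 130.6, S_dd = 99.27
Terminal payoffs (K − S): max(-38.88, 0) = 0, max(2.375, 0) = 2.375, max(33.73, 0) = 33.73
Node u (S = 137.5): V_u = e^(−0.12)·[0.5917·0.0000 + 0.4083·2.3750] = 0.8602
Node d (S = 104.5): V_d = e^(−0.12)·[0.5917·2.3750 + 0.4083·33.7250] = 13.4604
Node 0 (S = 110): V_0 = e^(−0.12)·[0.5917·0.8602 + 0.4083·13.4604] = 5.3263

$5.33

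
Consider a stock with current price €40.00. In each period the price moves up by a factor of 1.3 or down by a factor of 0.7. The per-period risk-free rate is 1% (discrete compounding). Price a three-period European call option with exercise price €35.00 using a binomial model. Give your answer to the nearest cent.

Risk-neutral probability p = (1 + 0.01 − 0.7)/(1.3 − 0.7) = 0.3100/0.6000 = 0.5167
Terminal stock prices: S_uuu = 87.88, S_uud = 47.32, S_udd = 25.48, S_ddd = 13.72
Terminal payoffs (S − K): max(52.88, 0) = 52.88, max(12.32, 0) = 12.32, max(-9.52, 0) = 0, max(-21.28, 0) = 0
Node uu (S = 67.6): V_uu = 1/1.01·[0.5167·52.8800 + 0.4833·12.3200] = 32.9465
Node ud (S = 36.4): V_ud = 1/1.01·[0.5167·12.3200 + 0.4833·0.0000] = 6.3023
Node dd (S = 19.6): V_dd = 1/1.01·[0.5167·0.0000 + 0.4833·0.0000] = 0.0000
Node u (S = 52): V_u = 1/1.01·[0.5167·32.9465 + 0.4833·6.3023] = 19.8698
Node d (S = 28): V_d = 1/1.01·[0.5167·6.3023 + 0.4833·0.0000] = 3.2240
Node 0 (S = 40): V_0 = 1/1.01·[0.5167·19.8698 + 0.4833·3.2240] = 11.7072

€11.71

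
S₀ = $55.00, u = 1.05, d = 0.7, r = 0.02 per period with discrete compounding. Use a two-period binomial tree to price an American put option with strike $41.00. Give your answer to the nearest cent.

Risk-neutral probability p = (1 + 0.02 − 0.7)/(1.05 − 0.7) = 0.3200/0.3500 = 0.9143
Terminal stock prices: S_uu = 60.64, S_ud = 40.42, S_dd = 26.95
Terminal payoffs (K − S): max(-19.64, 0) = 0, max(0.575, 0) = 0.575, max(14.05, 0) = 14.05
Node u (S = 57.75): continuation = 1/1.02·[0.9143·0.0000 + 0.0857·0.5750] = 0.0483; exercise value = 0.0000 ≤ continuation, so V_u = 0.0483
Node d (S = 38.5): continuation = 1/1.02·[0.9143·0.5750 + 0.0857·14.0500] = 1.6961; exercise value = 2.5000 > continuation, so V_d = 2.5000 (exercise)
Node 0 (S = 55): continuation = 1/1.02·[0.9143·0.0483 + 0.0857·2.5000] = 0.2534; exercise value = 0.0000 ≤ continuation, so V_0 = 0.2534

$0.25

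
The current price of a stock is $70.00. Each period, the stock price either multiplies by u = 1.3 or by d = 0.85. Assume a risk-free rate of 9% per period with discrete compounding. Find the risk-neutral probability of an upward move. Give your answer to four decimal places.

p = 0.5333

Risk-neutral probability p = (1 + 0.09 − 0.85)/(1.3 − 0.85) = 0.2400/0.4500 = 0.5333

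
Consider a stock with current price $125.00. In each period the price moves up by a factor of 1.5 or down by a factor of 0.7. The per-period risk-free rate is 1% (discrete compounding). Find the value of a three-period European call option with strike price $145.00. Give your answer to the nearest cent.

Risk-neutral probability p = (1 + 0.01 − 0.7)/(1.5 − 0.7) = 0.3100/0.8000 = 0.3875
Terminal stock prices: S_uuu = 421.9, S_uud = 196.9, S_udd = 91.87, S_ddd = 42.87
Terminal payoffs (S − K): max(276.9, 0) = 276.9, max(51.88, 0) = 51.88, max(-53.13, 0) = 0, max(-102.1, 0) = 0
Node uu (S = 281.2): V_uu = 1/1.01·[0.3875·276.8750 + 0.6125·51.8750] = 137.6856
Node ud (S = 131.2): V_ud = 1/1.01·[0.3875·51.8750 + 0.6125·0.0000] = 19.9025
Node dd (S = 61.25): V_dd = 1/1.01·[0.3875·0.0000 + 0.6125·0.0000] = 0.0000
Node u (S = 187.5): V_u = 1/1.01·[0.3875·137.6856 + 0.6125·19.9025] = 64.8945
Node d (S = 87.5): V_d = 1/1.01·[0.3875·19.9025 + 0.6125·0.0000] = 7.6359
Node 0 (S = 125): V_0 = 1/1.01·[0.3875·64.8945 + 0.6125·7.6359] = 29.5283

$29.53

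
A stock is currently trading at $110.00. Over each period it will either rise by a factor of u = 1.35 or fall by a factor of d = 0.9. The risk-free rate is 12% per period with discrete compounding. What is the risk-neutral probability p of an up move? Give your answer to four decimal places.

Risk-neutral probability p = (1 + 0.12 − 0.9)/(1.35 − 0.9) = 0.2200/0.4500 = 0.4889

p = 0.4889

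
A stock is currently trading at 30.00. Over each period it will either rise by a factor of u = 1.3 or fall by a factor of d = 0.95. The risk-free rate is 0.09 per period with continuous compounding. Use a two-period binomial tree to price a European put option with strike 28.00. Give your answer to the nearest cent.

Risk-neutral probability p = (e^0.09 − 0.95)/(1.3 − 0.95) = 0.1442/0.3500 = 0.4119
Terminal stock prices: S_uu = 50.7, S_ud = 37.05, S_dd = 27.07
Terminal payoffs (K − S): max(-22.7, 0) = 0, max(-9.05, 0) = 0, max(0.925, 0) = 0.925
Node u (S = 39): V_u = e^(−0.09)·[0.4119·0.0000 + 0.5881·0.0000] = 0.0000
Node d (S = 28.5): V_d = e^(−0.09)·[0.4119·0.0000 + 0.5881·0.9250] = 0.4971
Node 0 (S = 30): V_0 = e^(−0.09)·[0.4119·0.0000 + 0.5881·0.4971] = 0.2672

0.27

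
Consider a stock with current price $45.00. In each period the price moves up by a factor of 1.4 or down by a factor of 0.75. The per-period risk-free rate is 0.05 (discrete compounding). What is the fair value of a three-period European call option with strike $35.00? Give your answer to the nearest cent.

Risk-neutral probability p = (1 + 0.05 − 0.75)/(1.4 − 0.75) = 0.3000/0.6500 = 0.4615
Terminal stock prices: S_uuu = 123.5, S_uud = 66.15, S_udd = 35.44, S_ddd = 18.98
Terminal payoffs (S − K): max(88.48, 0) = 88.48, max(31.15, 0) = 31.15, max(0.4375, 0) = 0.4375, max(-16.02, 0) = 0
Node uu (S = 88.2): V_uu = 1/1.05·[0.4615·88.4800 + 0.5385·31.1500] = 54.8667
Node ud (S = 47.25): V_ud = 1/1.05·[0.4615·31.1500 + 0.5385·0.4375] = 13.9167
Node dd (S = 25.31): V_dd = 1/1.05·[0.4615·0.4375 + 0.5385·0.0000] = 0.1923
Node u (S = 63): V_u = 1/1.05·[0.4615·54.8667 + 0.5385·13.9167] = 31.2540
Node d (S = 33.75): V_d = 1/1.05·[0.4615·13.9167 + 0.5385·0.1923] = 6.2158
Node 0 (S = 45): V_0 = 1/1.05·[0.4615·31.2540 + 0.5385·6.2158] = 16.9256

$16.93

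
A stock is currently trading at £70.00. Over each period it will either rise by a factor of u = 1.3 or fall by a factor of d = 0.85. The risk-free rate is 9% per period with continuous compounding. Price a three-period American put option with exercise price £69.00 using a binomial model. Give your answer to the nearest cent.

£4.25

Risk-neutral probability p = (e^0.09 − 0.85)/(1.3 − 0.85) = 0.2442/0.4500 = 0.5426
Terminal stock prices: S_uuu = 153.8, S_uud = 100.6, S_udd = 65.75, S_ddd = 42.99
Terminal payoffs (K − S): max(-84.79, 0) = 0, max(-31.56, 0) = 0, max(3.253, 0) = 3.253, max(26.01, 0) = 26.01
Node uu (S = 118.3): continuation = e^(−0.09)·[0.5426·0.0000 + 0.4574·0.0000] = 0.0000; exercise value = 0.0000 ≤ continuation, so V_uu = 0.0000
Node ud (S = 77.35): continuation = e^(−0.09)·[0.5426·0.0000 + 0.4574·3.2525] = 1.3596; exercise value = 0.0000 ≤ continuation, so V_ud = 1.3596
Node dd (S = 50.57): continuation = e^(−0.09)·[0.5426·3.2525 + 0.4574·26.0113] = 12.4863; exercise value = 18.4250 > continuation, so V_dd = 18.4250 (exercise)
Node u (S = 91): continuation = e^(−0.09)·[0.5426·0.0000 + 0.4574·1.3596] = 0.5684; exercise value = 0.0000 ≤ continuation, so V_u = 0.5684
Node d (S = 59.5): continuation = e^(−0.09)·[0.5426·1.3596 + 0.4574·18.4250] = 8.3763; exercise value = 9.5000 > continuation, so V_d = 9.5000 (exercise)
Node 0 (S = 70): continuation = e^(−0.09)·[0.5426·0.5684 + 0.4574·9.5000] = 4.2531; exercise value = 0.0000 ≤ continuation, so V_0 = 4.2531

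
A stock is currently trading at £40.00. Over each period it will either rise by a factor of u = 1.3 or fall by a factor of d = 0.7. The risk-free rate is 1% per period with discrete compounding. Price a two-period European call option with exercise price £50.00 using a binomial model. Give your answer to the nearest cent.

Risk-neutral probability p = (1 + 0.01 − 0.7)/(1.3 − 0.7) = 0.3100/0.6000 = 0.5167
Terminal stock prices: S_uu = 67.6, S_ud = 36.4, S_dd = 19.6
Terminal payoffs (S − K): max(17.6, 0) = 17.6, max(-13.6, 0) = 0, max(-30.4, 0) = 0
Node u (S = 52): V_u = 1/1.01·[0.5167·17.6000 + 0.4833·0.0000] = 9.0033
Node d (S = 28): V_d = 1/1.01·[0.5167·0.0000 + 0.4833·0.0000] = 0.0000
Node 0 (S = 40): V_0 = 1/1.01·[0.5167·9.0033 + 0.4833·0.0000] = 4.6056

£4.61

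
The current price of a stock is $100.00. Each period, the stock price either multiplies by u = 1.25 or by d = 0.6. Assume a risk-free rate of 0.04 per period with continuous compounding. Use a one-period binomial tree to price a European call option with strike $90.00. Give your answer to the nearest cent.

$22.81

Risk-neutral probability p = (e^0.04 − 0.6)/(1.25 − 0.6) = 0.4408/0.6500 = 0.6782
Terminal stock prices: S_u = 125, S_d = 60
Terminal payoffs (S − K): max(35, 0) = 35, max(-30, 0) = 0
Node 0 (S = 100): V_0 = e^(−0.04)·[0.6782·35.0000 + 0.3218·0.0000] = 22.8053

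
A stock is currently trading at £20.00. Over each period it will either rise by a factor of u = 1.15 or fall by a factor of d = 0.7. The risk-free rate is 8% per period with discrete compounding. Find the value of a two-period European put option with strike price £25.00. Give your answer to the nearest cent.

Risk-neutral probability p = (1 + 0.08 − 0.7)/(1.15 − 0.7) = 0.3800/0.4500 = 0.8444
Terminal stock prices: S_uu = 26.45, S_ud = 16.1, S_dd = 9.8
Terminal payoffs (K − S): max(-1.45, 0) = 0, max(8.9, 0) = 8.9, max(15.2, 0) = 15.2
Node u (S = 23): V_u = 1/1.08·[0.8444·0.0000 + 0.1556·8.9000] = 1.2819
Node d (S = 14): V_d = 1/1.08·[0.8444·8.9000 + 0.1556·15.2000] = 9.1481
Node 0 (S = 20): V_0 = 1/1.08·[0.8444·1.2819 + 0.1556·9.1481] = 2.3199

£2.32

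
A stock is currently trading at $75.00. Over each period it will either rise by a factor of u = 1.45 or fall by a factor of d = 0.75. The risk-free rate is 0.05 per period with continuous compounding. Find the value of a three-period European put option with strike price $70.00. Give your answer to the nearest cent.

Risk-neutral probability p = (e^0.05 − 0.75)/(1.45 − 0.75) = 0.3013/0.7000 = 0.4304
Terminal stock prices: S_uuu = 228.6, S_uud = 118.3, S_udd = 61.17, S_ddd = 31.64
Terminal payoffs (K − S): max(-158.6, 0) = 0, max(-48.27, 0) = 0, max(8.828, 0) = 8.828, max(38.36, 0) = 38.36
Node uu (S = 157.7): V_uu = e^(−0.05)·[0.4304·0.0000 + 0.5696·0.0000] = 0.0000
Node ud (S = 81.56): V_ud = e^(−0.05)·[0.4304·0.0000 + 0.5696·8.8281] = 4.7834
Node dd (S = 42.19): V_dd = e^(−0.05)·[0.4304·8.8281 + 0.5696·38.3594] = 24.3986
Node u (S = 108.8): V_u = e^(−0.05)·[0.4304·0.0000 + 0.5696·4.7834] = 2.5918
Node d (S = 56.25): V_d = e^(−0.05)·[0.4304·4.7834 + 0.5696·24.3986] = 15.1782
Node 0 (S = 75): V_0 = e^(−0.05)·[0.4304·2.5918 + 0.5696·15.1782] = 9.2851

$9.29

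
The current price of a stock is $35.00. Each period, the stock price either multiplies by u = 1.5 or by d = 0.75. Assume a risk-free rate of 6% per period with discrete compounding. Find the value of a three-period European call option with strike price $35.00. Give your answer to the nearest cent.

Risk-neutral probability p = (1 + 0.06 − 0.75)/(1.5 − 0.75) = 0.3100/0.7500 = 0.4133
Terminal stock prices: S_uuu = 118.1, S_uud = 59.06, S_udd = 29.53, S_ddd = 14.77
Terminal payoffs (S − K): max(83.12, 0) = 83.12, max(24.06, 0) = 24.06, max(-5.469, 0) = 0, max(-20.23, 0) = 0
Node uu (S = 78.75): V_uu = 1/1.06·[0.4133·83.1250 + 0.5867·24.0625] = 45.7311
Node ud (S = 39.38): V_ud = 1/1.06·[0.4133·24.0625 + 0.5867·0.0000] = 9.3829
Node dd (S = 19.69): V_dd = 1/1.06·[0.4133·0.0000 + 0.5867·0.0000] = 0.0000
Node u (S = 52.5): V_u = 1/1.06·[0.4133·45.7311 + 0.5867·9.3829] = 23.0253
Node d (S = 26.25): V_d = 1/1.06·[0.4133·9.3829 + 0.5867·0.0000] = 3.6587
Node 0 (S = 35): V_0 = 1/1.06·[0.4133·23.0253 + 0.5867·3.6587] = 11.0034

$11.00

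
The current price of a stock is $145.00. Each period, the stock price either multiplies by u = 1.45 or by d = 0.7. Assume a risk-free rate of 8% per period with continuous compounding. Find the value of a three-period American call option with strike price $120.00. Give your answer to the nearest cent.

$61.96

Risk-neutral probability p = (e^0.08 − 0.7)/(1.45 − 0.7) = 0.3833/0.7500 = 0.5110
Terminal stock prices: S_uuu = 442.1, S_uud = 213.4, S_udd = 103, S_ddd = 49.73
Terminal payoffs (S − K): max(322.1, 0) = 322.1, max(93.4, 0) = 93.4, max(-16.98, 0) = 0, max(-70.27, 0) = 0
Node uu (S = 304.9): continuation = e^(−0.08)·[0.5110·322.0506 + 0.4890·93.4038] = 194.0885; exercise value = 184.8625 ≤ continuation, so V_uu = 194.0885
Node ud (S = 147.2): continuation = e^(−0.08)·[0.5110·93.4038 + 0.4890·0.0000] = 44.0640; exercise value = 27.1750 ≤ continuation, so V_ud = 44.0640
Node dd (S = 71.05): continuation = e^(−0.08)·[0.5110·0.0000 + 0.4890·0.0000] = 0.0000; exercise value = 0.0000 ≤ continuation, so V_dd = 0.0000
Node u (S = 210.2): continuation = e^(−0.08)·[0.5110·194.0885 + 0.4890·44.0640] = 111.4515; exercise value = 90.2500 ≤ continuation, so V_u = 111.4515
Node d (S = 101.5): continuation = e^(−0.08)·[0.5110·44.0640 + 0.4890·0.0000] = 20.7875; exercise value = 0.0000 ≤ continuation, so V_d = 20.7875
Node 0 (S = 145): continuation = e^(−0.08)·[0.5110·111.4515 + 0.4890·20.7875] = 61.9608; exercise value = 25.0000 ≤ continuation, so V_0 = 61.9608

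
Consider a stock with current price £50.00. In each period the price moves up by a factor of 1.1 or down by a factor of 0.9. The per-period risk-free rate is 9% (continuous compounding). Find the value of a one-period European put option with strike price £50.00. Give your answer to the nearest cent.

Risk-neutral probability p = (e^0.09 − 0.9)/(1.1 − 0.9) = 0.1942/0.2000 = 0.9709
Terminal stock prices: S_u = 55, S_d = 45
Terminal payoffs (K − S): max(-5, 0) = 0, max(5, 0) = 5
Node 0 (S = 50): V_0 = e^(−0.09)·[0.9709·0.0000 + 0.0291·5.0000] = 0.1331

£0.13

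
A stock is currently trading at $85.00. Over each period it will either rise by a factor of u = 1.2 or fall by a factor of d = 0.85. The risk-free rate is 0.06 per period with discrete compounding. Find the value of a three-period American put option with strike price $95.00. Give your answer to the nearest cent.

Risk-neutral probability p = (1 + 0.06 − 0.85)/(1.2 − 0.85) = 0.2100/0.3500 = 0.6000
Terminal stock prices: S_uuu = 146.9, S_uud = 104, S_udd = 73.69, S_ddd = 52.2
Terminal payoffs (K − S): max(-51.88, 0) = 0, max(-9.04, 0) = 0, max(21.31, 0) = 21.31, max(42.8, 0) = 42.8
Node uu (S = 122.4): continuation = 1/1.06·[0.6000·0.0000 + 0.4000·0.0000] = 0.0000; exercise value = 0.0000 ≤ continuation, so V_uu = 0.0000
Node ud (S = 86.7): continuation = 1/1.06·[0.6000·0.0000 + 0.4000·21.3050] = 8.0396; exercise value = 8.3000 > continuation, so V_ud = 8.3000 (exercise)
Node dd (S = 61.41): continuation = 1/1.06·[0.6000·21.3050 + 0.4000·42.7994] = 28.2101; exercise value = 33.5875 > continuation, so V_dd = 33.5875 (exercise)
Node u (S = 102): continuation = 1/1.06·[0.6000·0.0000 + 0.4000·8.3000] = 3.1321; exercise value = 0.0000 ≤ continuation, so V_u = 3.1321
Node d (S = 72.25): continuation = 1/1.06·[0.6000·8.3000 + 0.4000·33.5875] = 17.3726; exercise value = 22.7500 > continuation, so V_d = 22.7500 (exercise)
Node 0 (S = 85): continuation = 1/1.06·[0.6000·3.1321 + 0.4000·22.7500] = 10.3578; exercise value = 10.0000 ≤ continuation, so V_0 = 10.3578

$10.36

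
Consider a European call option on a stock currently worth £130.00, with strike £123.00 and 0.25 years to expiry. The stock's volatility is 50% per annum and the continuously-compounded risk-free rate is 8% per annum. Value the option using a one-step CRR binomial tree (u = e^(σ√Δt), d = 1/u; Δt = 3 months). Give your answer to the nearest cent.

£20.57

CRR parameters: u = e^(σ√Δt) = e^(0.5·√0.25) = 1.2840, d = 1/u = 0.7788
Per-period rate: rΔt = 0.08·0.25 = 0.02, so R = e^0.02 = 1.0202
Risk-neutral probability p = (e^0.02 − 0.7788)/(1.2840 − 0.7788) = 0.2414/0.5052 = 0.4778
Terminal stock prices: S_u = 166.9, S_d = 101.2
Terminal payoffs (S − K): max(43.92, 0) = 43.92, max(-21.76, 0) = 0
Node 0 (S = 130): V_0 = e^(−0.02)·[0.4778·43.9233 + 0.5222·0.0000] = 20.5714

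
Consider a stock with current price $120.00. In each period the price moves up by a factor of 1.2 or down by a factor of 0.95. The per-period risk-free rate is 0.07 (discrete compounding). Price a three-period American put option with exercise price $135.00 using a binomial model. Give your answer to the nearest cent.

$15.00

Risk-neutral probability p = (1 + 0.07 − 0.95)/(1.2 − 0.95) = 0.1200/0.2500 = 0.4800
Terminal stock prices: S_uuu = 207.4, S_uud = 164.2, S_udd = 130, S_ddd = 102.9
Terminal payoffs (K − S): max(-72.36, 0) = 0, max(-29.16, 0) = 0, max(5.04, 0) = 5.04, max(32.12, 0) = 32.12
Node uu (S = 172.8): continuation = 1/1.07·[0.4800·0.0000 + 0.5200·0.0000] = 0.0000; exercise value = 0.0000 ≤ continuation, so V_uu = 0.0000
Node ud (S = 136.8): continuation = 1/1.07·[0.4800·0.0000 + 0.5200·5.0400] = 2.4493; exercise value = 0.0000 ≤ continuation, so V_ud = 2.4493
Node dd (S = 108.3): continuation = 1/1.07·[0.4800·5.0400 + 0.5200·32.1150] = 17.8682; exercise value = 26.7000 > continuation, so V_dd = 26.7000 (exercise)
Node u (S = 144): continuation = 1/1.07·[0.4800·0.0000 + 0.5200·2.4493] = 1.1903; exercise value = 0.0000 ≤ continuation, so V_u = 1.1903
Node d (S = 114): continuation = 1/1.07·[0.4800·2.4493 + 0.5200·26.7000] = 14.0745; exercise value = 21.0000 > continuation, so V_d = 21.0000 (exercise)
Node 0 (S = 120): continuation = 1/1.07·[0.4800·1.1903 + 0.5200·21.0000] = 10.7396; exercise value = 15.0000 > continuation, so V_0 = 15.0000 (exercise)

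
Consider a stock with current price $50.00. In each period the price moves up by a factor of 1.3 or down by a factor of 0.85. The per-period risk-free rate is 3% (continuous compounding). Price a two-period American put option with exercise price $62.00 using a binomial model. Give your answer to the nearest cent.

$12.86

Risk-neutral probability p = (e^0.03 − 0.85)/(1.3 − 0.85) = 0.1805/0.4500 = 0.4010
Terminal stock prices: S_uu = 84.5, S_ud = 55.25, S_dd = 36.12
Terminal payoffs (K − S): max(-22.5, 0) = 0, max(6.75, 0) = 6.75, max(25.88, 0) = 25.88
Node u (S = 65): continuation = e^(−0.03)·[0.4010·0.0000 + 0.5990·6.7500] = 3.9237; exercise value = 0.0000 ≤ continuation, so V_u = 3.9237
Node d (S = 42.5): continuation = e^(−0.03)·[0.4010·6.7500 + 0.5990·25.8750] = 17.6676; exercise value = 19.5000 > continuation, so V_d = 19.5000 (exercise)
Node 0 (S = 50): continuation = e^(−0.03)·[0.4010·3.9237 + 0.5990·19.5000] = 12.8620; exercise value = 12.0000 ≤ continuation, so V_0 = 12.8620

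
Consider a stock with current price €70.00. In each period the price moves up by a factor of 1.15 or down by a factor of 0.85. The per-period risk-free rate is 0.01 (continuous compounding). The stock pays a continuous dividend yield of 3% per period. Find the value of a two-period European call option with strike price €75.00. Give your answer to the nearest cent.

€3.24

Per-period risk-free factor R = e^0.01 = 1.0101; dividend-adjusted growth = e^(0.01−0.03) = 0.9802.
Risk-neutral probability p = (0.9802 − 0.85)/(1.15 − 0.85) = 0.1302/0.3000 = 0.4340
Terminal stock prices: S_uu = 92.57, S_ud = 68.42, S_dd = 50.57
Terminal payoffs (S − K): max(17.57, 0) = 17.57, max(-6.575, 0) = 0, max(-24.43, 0) = 0
Node u (S = 80.5): V_u = e^(−0.01)·[0.4340·17.5750 + 0.5660·0.0000] = 7.5516
Node d (S = 59.5): V_d = e^(−0.01)·[0.4340·0.0000 + 0.5660·0.0000] = 0.0000
Node 0 (S = 70): V_0 = e^(−0.01)·[0.4340·7.5516 + 0.5660·0.0000] = 3.2447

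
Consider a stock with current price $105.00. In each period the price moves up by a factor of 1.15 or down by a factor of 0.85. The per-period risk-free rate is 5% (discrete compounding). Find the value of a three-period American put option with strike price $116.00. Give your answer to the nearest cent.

$11.19

Risk-neutral probability p = (1 + 0.05 − 0.85)/(1.15 − 0.85) = 0.2000/0.3000 = 0.6667
Terminal stock prices: S_uuu = 159.7, S_uud = 118, S_udd = 87.24, S_ddd = 64.48
Terminal payoffs (K − S): max(-43.69, 0) = 0, max(-2.033, 0) = 0, max(28.76, 0) = 28.76, max(51.52, 0) = 51.52
Node uu (S = 138.9): continuation = 1/1.05·[0.6667·0.0000 + 0.3333·0.0000] = 0.0000; exercise value = 0.0000 ≤ continuation, so V_uu = 0.0000
Node ud (S = 102.6): continuation = 1/1.05·[0.6667·0.0000 + 0.3333·28.7581] = 9.1296; exercise value = 13.3625 > continuation, so V_ud = 13.3625 (exercise)
Node dd (S = 75.86): continuation = 1/1.05·[0.6667·28.7581 + 0.3333·51.5169] = 34.6137; exercise value = 40.1375 > continuation, so V_dd = 40.1375 (exercise)
Node u (S = 120.7): continuation = 1/1.05·[0.6667·0.0000 + 0.3333·13.3625] = 4.2421; exercise value = 0.0000 ≤ continuation, so V_u = 4.2421
Node d (S = 89.25): continuation = 1/1.05·[0.6667·13.3625 + 0.3333·40.1375] = 21.2262; exercise value = 26.7500 > continuation, so V_d = 26.7500 (exercise)
Node 0 (S = 105): continuation = 1/1.05·[0.6667·4.2421 + 0.3333·26.7500] = 11.1854; exercise value = 11.0000 ≤ continuation, so V_0 = 11.1854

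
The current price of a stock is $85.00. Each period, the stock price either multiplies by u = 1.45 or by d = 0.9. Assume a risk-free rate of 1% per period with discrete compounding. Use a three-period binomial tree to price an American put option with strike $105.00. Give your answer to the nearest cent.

Risk-neutral probability p = (1 + 0.01 − 0.9)/(1.45 − 0.9) = 0.1100/0.5500 = 0.2000
Terminal stock prices: S_uuu = 259.1, S_uud = 160.8, S_udd = 99.83, S_ddd = 61.97
Terminal payoffs (K − S): max(-154.1, 0) = 0, max(-55.84, 0) = 0, max(5.167, 0) = 5.167, max(43.03, 0) = 43.03
Node uu (S = 178.7): continuation = 1/1.01·[0.2000·0.0000 + 0.8000·0.0000] = 0.0000; exercise value = 0.0000 ≤ continuation, so V_uu = 0.0000
Node ud (S = 110.9): continuation = 1/1.01·[0.2000·0.0000 + 0.8000·5.1675] = 4.0931; exercise value = 0.0000 ≤ continuation, so V_ud = 4.0931
Node dd (S = 68.85): continuation = 1/1.01·[0.2000·5.1675 + 0.8000·43.0350] = 35.1104; exercise value = 36.1500 > continuation, so V_dd = 36.1500 (exercise)
Node u (S = 123.2): continuation = 1/1.01·[0.2000·0.0000 + 0.8000·4.0931] = 3.2420; exercise value = 0.0000 ≤ continuation, so V_u = 3.2420
Node d (S = 76.5): continuation = 1/1.01·[0.2000·4.0931 + 0.8000·36.1500] = 29.4442; exercise value = 28.5000 ≤ continuation, so V_d = 29.4442
Node 0 (S = 85): continuation = 1/1.01·[0.2000·3.2420 + 0.8000·29.4442] = 23.9641; exercise value = 20.0000 ≤ continuation, so V_0 = 23.9641

$23.96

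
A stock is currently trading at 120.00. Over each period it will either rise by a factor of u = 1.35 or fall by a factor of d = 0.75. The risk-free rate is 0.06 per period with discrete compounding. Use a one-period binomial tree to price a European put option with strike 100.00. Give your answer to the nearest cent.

Risk-neutral probability p = (1 + 0.06 − 0.75)/(1.35 − 0.75) = 0.3100/0.6000 = 0.5167
Terminal stock prices: S_u = 162, S_d = 90
Terminal payoffs (K − S): max(-62, 0) = 0, max(10, 0) = 10
Node 0 (S = 120): V_0 = 1/1.06·[0.5167·0.0000 + 0.4833·10.0000] = 4.5597

4.56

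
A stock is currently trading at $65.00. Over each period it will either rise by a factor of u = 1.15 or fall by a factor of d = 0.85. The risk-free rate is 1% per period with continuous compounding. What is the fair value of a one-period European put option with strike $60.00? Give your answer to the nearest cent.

Risk-neutral probability p = (e^0.01 − 0.85)/(1.15 − 0.85) = 0.1601/0.3000 = 0.5335
Terminal stock prices: S_u = 74.75, S_d = 55.25
Terminal payoffs (K − S): max(-14.75, 0) = 0, max(4.75, 0) = 4.75
Node 0 (S = 65): V_0 = e^(−0.01)·[0.5335·0.0000 + 0.4665·4.7500] = 2.1938

$2.19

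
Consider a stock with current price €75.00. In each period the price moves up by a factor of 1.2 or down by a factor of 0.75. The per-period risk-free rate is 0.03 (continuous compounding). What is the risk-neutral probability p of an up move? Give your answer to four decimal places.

p = 0.6232

Risk-neutral probability p = (e^0.03 − 0.75)/(1.2 − 0.75) = 0.2805/0.4500 = 0.6232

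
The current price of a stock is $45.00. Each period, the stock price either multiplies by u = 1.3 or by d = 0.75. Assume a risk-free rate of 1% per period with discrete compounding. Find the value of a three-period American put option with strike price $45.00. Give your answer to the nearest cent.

$8.45

Risk-neutral probability p = (1 + 0.01 − 0.75)/(1.3 − 0.75) = 0.2600/0.5500 = 0.4727
Terminal stock prices: S_uuu = 98.87, S_uud = 57.04, S_udd = 32.91, S_ddd = 18.98
Terminal payoffs (K − S): max(-53.87, 0) = 0, max(-12.04, 0) = 0, max(12.09, 0) = 12.09, max(26.02, 0) = 26.02
Node uu (S = 76.05): continuation = 1/1.01·[0.4727·0.0000 + 0.5273·0.0000] = 0.0000; exercise value = 0.0000 ≤ continuation, so V_uu = 0.0000
Node ud (S = 43.88): continuation = 1/1.01·[0.4727·0.0000 + 0.5273·12.0938] = 6.3136; exercise value = 1.1250 ≤ continuation, so V_ud = 6.3136
Node dd (S = 25.31): continuation = 1/1.01·[0.4727·12.0938 + 0.5273·26.0156] = 19.2420; exercise value = 19.6875 > continuation, so V_dd = 19.6875 (exercise)
Node u (S = 58.5): continuation = 1/1.01·[0.4727·0.0000 + 0.5273·6.3136] = 3.2960; exercise value = 0.0000 ≤ continuation, so V_u = 3.2960
Node d (S = 33.75): continuation = 1/1.01·[0.4727·6.3136 + 0.5273·19.6875] = 13.2329; exercise value = 11.2500 ≤ continuation, so V_d = 13.2329
Node 0 (S = 45): continuation = 1/1.01·[0.4727·3.2960 + 0.5273·13.2329] = 8.4510; exercise value = 0.0000 ≤ continuation, so V_0 = 8.4510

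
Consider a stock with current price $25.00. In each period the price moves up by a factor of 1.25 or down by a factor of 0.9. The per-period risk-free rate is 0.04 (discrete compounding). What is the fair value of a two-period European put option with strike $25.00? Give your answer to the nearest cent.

$1.58

Risk-neutral probability p = (1 + 0.04 − 0.9)/(1.25 − 0.9) = 0.1400/0.3500 = 0.4000
Terminal stock prices: S_uu = 39.06, S_ud = 28.12, S_dd = 20.25
Terminal payoffs (K − S): max(-14.06, 0) = 0, max(-3.125, 0) = 0, max(4.75, 0) = 4.75
Node u (S = 31.25): V_u = 1/1.04·[0.4000·0.0000 + 0.6000·0.0000] = 0.0000
Node d (S = 22.5): V_d = 1/1.04·[0.4000·0.0000 + 0.6000·4.7500] = 2.7404
Node 0 (S = 25): V_0 = 1/1.04·[0.4000·0.0000 + 0.6000·2.7404] = 1.5810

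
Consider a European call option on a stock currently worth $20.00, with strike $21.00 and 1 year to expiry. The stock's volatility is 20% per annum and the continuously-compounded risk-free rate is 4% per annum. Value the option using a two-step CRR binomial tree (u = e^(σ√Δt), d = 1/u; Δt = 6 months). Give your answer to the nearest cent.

$1.53

CRR parameters: u = e^(σ√Δt) = e^(0.2·√0.5) = 1.1519, d = 1/u = 0.8681
Per-period rate: rΔt = 0.04·0.5 = 0.02, so R = e^0.02 = 1.0202
Risk-neutral probability p = (e^0.02 − 0.8681)/(1.1519 − 0.8681) = 0.1521/0.2838 = 0.5359
Terminal stock prices: S_uu = 26.54, S_ud = 20, S_dd = 15.07
Terminal payoffs (S − K): max(5.538, 0) = 5.538, max(-1, 0) = 0, max(-5.927, 0) = 0
Node u (S = 23.04): V_u = e^(−0.02)·[0.5359·5.5379 + 0.4641·0.0000] = 2.9089
Node d (S = 17.36): V_d = e^(−0.02)·[0.5359·0.0000 + 0.4641·0.0000] = 0.0000
Node 0 (S = 20): V_0 = e^(−0.02)·[0.5359·2.9089 + 0.4641·0.0000] = 1.5280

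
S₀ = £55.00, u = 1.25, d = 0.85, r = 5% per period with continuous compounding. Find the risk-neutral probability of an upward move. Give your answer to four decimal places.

p = 0.5032

Risk-neutral probability p = (e^0.05 − 0.85)/(1.25 − 0.85) = 0.2013/0.4000 = 0.5032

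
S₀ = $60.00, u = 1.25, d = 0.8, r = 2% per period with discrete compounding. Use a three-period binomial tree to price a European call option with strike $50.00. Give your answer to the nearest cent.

Risk-neutral probability p = (1 + 0.02 − 0.8)/(1.25 − 0.8) = 0.2200/0.4500 = 0.4889
Terminal stock prices: S_uuu = 117.2, S_uud = 75, S_udd = 48, S_ddd = 30.72
Terminal payoffs (S − K): max(67.19, 0) = 67.19, max(25, 0) = 25, max(-2, 0) = 0, max(-19.28, 0) = 0
Node uu (S = 93.75): V_uu = 1/1.02·[0.4889·67.1875 + 0.5111·25.0000] = 44.7304
Node ud (S = 60): V_ud = 1/1.02·[0.4889·25.0000 + 0.5111·0.0000] = 11.9826
Node dd (S = 38.4): V_dd = 1/1.02·[0.4889·0.0000 + 0.5111·0.0000] = 0.0000
Node u (S = 75): V_u = 1/1.02·[0.4889·44.7304 + 0.5111·11.9826] = 27.4437
Node d (S = 48): V_d = 1/1.02·[0.4889·11.9826 + 0.5111·0.0000] = 5.7433
Node 0 (S = 60): V_0 = 1/1.02·[0.4889·27.4437 + 0.5111·5.7433] = 16.0318

$16.03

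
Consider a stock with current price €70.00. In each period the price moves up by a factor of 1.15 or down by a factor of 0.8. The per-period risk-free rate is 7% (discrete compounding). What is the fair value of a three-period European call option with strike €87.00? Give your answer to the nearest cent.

Risk-neutral probability p = (1 + 0.07 − 0.8)/(1.15 − 0.8) = 0.2700/0.3500 = 0.7714
Terminal stock prices: S_uuu = 106.5, S_uud = 74.06, S_udd = 51.52, S_ddd = 35.84
Terminal payoffs (S − K): max(19.46, 0) = 19.46, max(-12.94, 0) = 0, max(-35.48, 0) = 0, max(-51.16, 0) = 0
Node uu (S = 92.57): V_uu = 1/1.07·[0.7714·19.4612 + 0.2286·0.0000] = 14.0308
Node ud (S = 64.4): V_ud = 1/1.07·[0.7714·0.0000 + 0.2286·0.0000] = 0.0000
Node dd (S = 44.8): V_dd = 1/1.07·[0.7714·0.0000 + 0.2286·0.0000] = 0.0000
Node u (S = 80.5): V_u = 1/1.07·[0.7714·14.0308 + 0.2286·0.0000] = 10.1157
Node d (S = 56): V_d = 1/1.07·[0.7714·0.0000 + 0.2286·0.0000] = 0.0000
Node 0 (S = 70): V_0 = 1/1.07·[0.7714·10.1157 + 0.2286·0.0000] = 7.2930

€7.29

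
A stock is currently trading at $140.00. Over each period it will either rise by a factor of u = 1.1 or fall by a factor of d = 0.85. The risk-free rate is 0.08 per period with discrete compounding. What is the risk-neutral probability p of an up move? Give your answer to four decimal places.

p = 0.9200

Risk-neutral probability p = (1 + 0.08 − 0.85)/(1.1 − 0.85) = 0.2300/0.2500 = 0.9200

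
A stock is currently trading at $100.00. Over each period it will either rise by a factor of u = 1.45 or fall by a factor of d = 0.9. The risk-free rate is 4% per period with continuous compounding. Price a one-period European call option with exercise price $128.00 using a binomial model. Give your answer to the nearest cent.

$4.18

Risk-neutral probability p = (e^0.04 − 0.9)/(1.45 − 0.9) = 0.1408/0.5500 = 0.2560
Terminal stock prices: S_u = 145, S_d = 90
Terminal payoffs (S − K): max(17, 0) = 17, max(-38, 0) = 0
Node 0 (S = 100): V_0 = e^(−0.04)·[0.2560·17.0000 + 0.7440·0.0000] = 4.1817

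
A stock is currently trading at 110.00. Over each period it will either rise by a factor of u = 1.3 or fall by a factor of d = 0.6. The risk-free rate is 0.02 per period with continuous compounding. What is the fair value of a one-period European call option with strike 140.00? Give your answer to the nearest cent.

Risk-neutral probability p = (e^0.02 − 0.6)/(1.3 − 0.6) = 0.4202/0.7000 = 0.6003
Terminal stock prices: S_u = 143, S_d = 66
Terminal payoffs (S − K): max(3, 0) = 3, max(-74, 0) = 0
Node 0 (S = 110): V_0 = e^(−0.02)·[0.6003·3.0000 + 0.3997·0.0000] = 1.7652

1.77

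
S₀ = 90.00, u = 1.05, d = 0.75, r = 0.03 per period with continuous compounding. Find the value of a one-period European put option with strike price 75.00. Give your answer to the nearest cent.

0.47

Risk-neutral probability p = (e^0.03 − 0.75)/(1.05 − 0.75) = 0.2805/0.3000 = 0.9348
Terminal stock prices: S_u = 94.5, S_d = 67.5
Terminal payoffs (K − S): max(-19.5, 0) = 0, max(7.5, 0) = 7.5
Node 0 (S = 90): V_0 = e^(−0.03)·[0.9348·0.0000 + 0.0652·7.5000] = 0.4742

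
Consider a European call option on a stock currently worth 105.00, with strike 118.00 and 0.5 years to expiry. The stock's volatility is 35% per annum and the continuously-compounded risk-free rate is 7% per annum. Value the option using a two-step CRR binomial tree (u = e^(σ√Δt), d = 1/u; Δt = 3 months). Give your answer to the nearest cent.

7.68

CRR parameters: u = e^(σ√Δt) = e^(0.35·√0.25) = 1.1912, d = 1/u = 0.8395
Per-period rate: rΔt = 0.07·0.25 = 0.0175, so R = e^0.0175 = 1.0177
Risk-neutral probability p = (e^0.0175 − 0.8395)/(1.1912 − 0.8395) = 0.1782/0.3518 = 0.5065
Terminal stock prices: S_uu = 149, S_ud = 105, S_dd = 73.99
Terminal payoffs (S − K): max(31, 0) = 31, max(-13, 0) = 0, max(-44.01, 0) = 0
Node u (S = 125.1): V_u = e^(−0.0175)·[0.5065·31.0021 + 0.4935·0.0000] = 15.4315
Node d (S = 88.14): V_d = e^(−0.0175)·[0.5065·0.0000 + 0.4935·0.0000] = 0.0000
Node 0 (S = 105): V_0 = e^(−0.0175)·[0.5065·15.4315 + 0.4935·0.0000] = 7.6812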